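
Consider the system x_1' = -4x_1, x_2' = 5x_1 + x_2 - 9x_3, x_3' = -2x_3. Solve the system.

x_1(t) = C_1e^(-4t), x_2(t) = -C_1e^(-4t) + C_2e^(t) + 3C_3e^(-2t), x_3(t) = C_3e^(-2t)

Coefficient matrix A = [[-4, 0, 0], [5, 1, -9], [0, 0, -2]].
det(A - λI) = 0 gives eigenvalues λ = -4, 1, -2.
For λ=-4: eigenvector (1,-1,0).
For λ=1: eigenvector (0,1,0).
For λ=-2: eigenvector (0,3,1).
General solution: C_1e^(-4t)(1,-1,0) + C_2e^(t)(0,1,0) + C_3e^(-2t)(0,3,1).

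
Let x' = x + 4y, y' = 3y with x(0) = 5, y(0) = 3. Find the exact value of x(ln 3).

A = [[1,4],[0,3]]; eigenvalues λ = 1, 3.
Eigenvectors: (1,0) for λ=1, (-2,-1) for λ=3.
From the initial condition, c_1 = -1, c_2 = -3.
x(ln 3) = (-1)(3^1)(1) + (-3)(3^3)(-2) = 159.

159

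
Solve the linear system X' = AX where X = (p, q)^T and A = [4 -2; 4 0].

Coefficient matrix A = [[4, -2], [4, 0]].
Characteristic polynomial det(A - λI) = λ^2 - 4λ + 8 = 0.
Eigenvalues λ = 2 ± 2i (complex conjugate pair).
For λ=2+2i: an eigenvector is (0,-1) - i(1,1) = (0 - i, -1 - i).
A real fundamental pair from Re and Im of e^((2+2i)t)v: X_1 = e^(2t)(cos(2t)·(0,-1) + sin(2t)·(1,1)), X_2 = e^(2t)(sin(2t)·(0,-1) - cos(2t)·(1,1)).
General solution: K_1X_1 + K_2X_2.

p(t) = K_1e^(2t)sin(2t) - K_2e^(2t)cos(2t), q(t) = K_1e^(2t)sin(2t) - K_1e^(2t)cos(2t) - K_2e^(2t)sin(2t) - K_2e^(2t)cos(2t)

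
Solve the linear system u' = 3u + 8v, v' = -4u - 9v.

u(t) = -2K_1e^(-t) + K_2e^(-5t), v(t) = K_1e^(-t) - K_2e^(-5t)

Coefficient matrix A = [[3, 8], [-4, -9]].
Characteristic polynomial det(A - λI) = λ^2 + 6λ + 5 = 0.
Eigenvalues λ = -1, -5.
For λ=-1: (A-λI) row 1 is [4, 8], so an eigenvector is (-2, 1).
For λ=-5: (A-λI) row 1 is [8, 8], so an eigenvector is (1, -1).
General solution: K_1e^(-t)(-2,1) + K_2e^(-5t)(1,-1).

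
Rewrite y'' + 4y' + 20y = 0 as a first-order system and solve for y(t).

y(t) = K_1e^(-2t)cos(4t) + K_2e^(-2t)sin(4t)

Let x_1 = y, x_2 = y'. Then x_1' = x_2 and x_2' = -20x_1 - 4x_2.
A = [[0,1],[-20,-4]]; det(A-λI) = λ^2 + 4λ + 20.
Eigenvalues λ = -2 ± 4i.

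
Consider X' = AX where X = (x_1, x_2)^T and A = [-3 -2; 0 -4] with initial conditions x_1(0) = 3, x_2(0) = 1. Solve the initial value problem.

x_1(t) = e^(-3t) + 2e^(-4t), x_2(t) = e^(-4t)

Coefficient matrix A = [[-3, -2], [0, -4]].
Characteristic polynomial det(A - λI) = λ^2 + 7λ + 12 = 0.
Eigenvalues λ = -3, -4.
For λ=-3: (A-λI) row 1 is [0, -2], so an eigenvector is (1, 0).
For λ=-4: (A-λI) row 1 is [1, -2], so an eigenvector is (2, 1).
General solution: C_1e^(-3t)(1,0) + C_2e^(-4t)(2,1).
Applying x_1(0)=3, x_2(0)=1 gives C_1=1, C_2=1.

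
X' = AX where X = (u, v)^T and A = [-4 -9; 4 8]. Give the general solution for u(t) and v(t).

Coefficient matrix A = [[-4, -9], [4, 8]].
Characteristic polynomial det(A - λI) = λ^2 - 4λ + 4 = 0.
Single eigenvalue λ = 2 with algebraic multiplicity 2.
Eigenvector v = (-3,2); generalized eigenvector w with (A-λI)w=v is (-1,1).
General solution: e^(2t)[c_1·v + c_2·(t·v + w)].

u(t) = -3c_1e^(2t) - 3c_2te^(2t) - c_2e^(2t), v(t) = 2c_1e^(2t) + 2c_2te^(2t) + c_2e^(2t)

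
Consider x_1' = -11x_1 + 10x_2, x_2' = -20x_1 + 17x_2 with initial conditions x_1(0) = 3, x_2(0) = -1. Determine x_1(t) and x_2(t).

x_1(t) = -26e^(3t)sin(2t) + 3e^(3t)cos(2t), x_2(t) = -37e^(3t)sin(2t) - e^(3t)cos(2t)

Coefficient matrix A = [[-11, 10], [-20, 17]].
Characteristic polynomial det(A - λI) = λ^2 - 6λ + 13 = 0.
Eigenvalues λ = 3 ± 2i (complex conjugate pair).
For λ=3+2i: an eigenvector is (2,3) - i(1,1) = (2 - i, 3 - i).
A real fundamental pair from Re and Im of e^((3+2i)t)v: X_1 = e^(3t)(cos(2t)·(2,3) + sin(2t)·(1,1)), X_2 = e^(3t)(sin(2t)·(2,3) - cos(2t)·(1,1)).
General solution: c_1X_1 + c_2X_2.
Applying x_1(0)=3, x_2(0)=-1 gives c_1=-4, c_2=-11.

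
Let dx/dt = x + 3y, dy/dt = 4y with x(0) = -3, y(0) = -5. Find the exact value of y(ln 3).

A = [[1,3],[0,4]]; eigenvalues λ = 4, 1.
Eigenvectors: (1,1) for λ=4, (-1,0) for λ=1.
From the initial condition, c_1 = -5, c_2 = -2.
y(ln 3) = (-5)(3^4)(1) + (-2)(3^1)(0) = -405.

-405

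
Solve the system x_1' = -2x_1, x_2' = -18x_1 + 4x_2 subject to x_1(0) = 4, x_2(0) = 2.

x_1(t) = 4e^(-2t), x_2(t) = -10e^(4t) + 12e^(-2t)

Coefficient matrix A = [[-2, 0], [-18, 4]].
Characteristic polynomial det(A - λI) = λ^2 - 2λ - 8 = 0.
Eigenvalues λ = -2, 4.
For λ=-2: (A-λI) row 2 is [-18, 6], so an eigenvector is (-1, -3).
For λ=4: (A-λI) row 1 is [-6, 0], so an eigenvector is (0, 1).
General solution: c_1e^(-2t)(-1,-3) + c_2e^(4t)(0,1).
Applying x_1(0)=4, x_2(0)=2 gives c_1=-4, c_2=-10.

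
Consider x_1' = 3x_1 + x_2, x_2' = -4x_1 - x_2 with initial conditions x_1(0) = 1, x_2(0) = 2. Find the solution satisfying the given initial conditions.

Coefficient matrix A = [[3, 1], [-4, -1]].
Characteristic polynomial det(A - λI) = λ^2 - 2λ + 1 = 0.
Single eigenvalue λ = 1 with algebraic multiplicity 2.
Eigenvector v = (1,-2); generalized eigenvector w with (A-λI)w=v is (0,1).
General solution: e^(t)[C_1·v + C_2·(t·v + w)].
Applying x_1(0)=1, x_2(0)=2 gives C_1=1, C_2=4.

x_1(t) = 4te^(t) + e^(t), x_2(t) = -8te^(t) + 2e^(t)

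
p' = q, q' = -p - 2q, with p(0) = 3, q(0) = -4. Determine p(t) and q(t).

p(t) = -te^(-t) + 3e^(-t), q(t) = te^(-t) - 4e^(-t)

Coefficient matrix A = [[0, 1], [-1, -2]].
Characteristic polynomial det(A - λI) = λ^2 + 2λ + 1 = 0.
Single eigenvalue λ = -1 with algebraic multiplicity 2.
Eigenvector v = (1,-1); generalized eigenvector w with (A-λI)w=v is (2,-1).
General solution: e^(-t)[K_1·v + K_2·(t·v + w)].
Applying p(0)=3, q(0)=-4 gives K_1=5, K_2=-1.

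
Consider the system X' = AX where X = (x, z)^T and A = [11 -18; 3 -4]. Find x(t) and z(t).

x(t) = 2c_1e^(2t) + 3c_2e^(5t), z(t) = c_1e^(2t) + c_2e^(5t)

Coefficient matrix A = [[11, -18], [3, -4]].
Characteristic polynomial det(A - λI) = λ^2 - 7λ + 10 = 0.
Eigenvalues λ = 2, 5.
For λ=2: (A-λI) row 1 is [9, -18], so an eigenvector is (2, 1).
For λ=5: (A-λI) row 1 is [6, -18], so an eigenvector is (3, 1).
General solution: c_1e^(2t)(2,1) + c_2e^(5t)(3,1).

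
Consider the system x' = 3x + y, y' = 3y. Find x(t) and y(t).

x(t) = K_1e^(3t) + K_2te^(3t) - 3K_2e^(3t), y(t) = K_2e^(3t)

Coefficient matrix A = [[3, 1], [0, 3]].
Characteristic polynomial det(A - λI) = λ^2 - 6λ + 9 = 0.
Single eigenvalue λ = 3 with algebraic multiplicity 2.
Eigenvector v = (1,0); generalized eigenvector w with (A-λI)w=v is (-3,1).
General solution: e^(3t)[K_1·v + K_2·(t·v + w)].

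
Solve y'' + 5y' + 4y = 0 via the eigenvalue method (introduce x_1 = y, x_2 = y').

y(t) = C_1e^(-t) + C_2e^(-4t)

Let x_1 = y, x_2 = y'. Then x_1' = x_2 and x_2' = -4x_1 - 5x_2.
A = [[0,1],[-4,-5]]; det(A-λI) = λ^2 + 5λ + 4.
Eigenvalues λ = -1, -4 with eigenvectors (1,-1), (1,-4).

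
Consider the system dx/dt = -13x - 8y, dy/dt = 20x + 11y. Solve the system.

x(t) = c_1e^(-t)sin(4t) + c_1e^(-t)cos(4t) + c_2e^(-t)sin(4t) - c_2e^(-t)cos(4t), y(t) = -c_1e^(-t)sin(4t) - 2c_1e^(-t)cos(4t) - 2c_2e^(-t)sin(4t) + c_2e^(-t)cos(4t)

Coefficient matrix A = [[-13, -8], [20, 11]].
Characteristic polynomial det(A - λI) = λ^2 + 2λ + 17 = 0.
Eigenvalues λ = -1 ± 4i (complex conjugate pair).
For λ=-1+4i: an eigenvector is (1,-2) - i(1,-1) = (1 - i, -2 + i).
A real fundamental pair from Re and Im of e^((-1+4i)t)v: X_1 = e^(-t)(cos(4t)·(1,-2) + sin(4t)·(1,-1)), X_2 = e^(-t)(sin(4t)·(1,-2) - cos(4t)·(1,-1)).
General solution: c_1X_1 + c_2X_2.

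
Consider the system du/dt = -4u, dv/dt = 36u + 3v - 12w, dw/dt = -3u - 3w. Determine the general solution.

u(t) = c_3e^(-4t), v(t) = 2c_1e^(-3t) + c_2e^(3t), w(t) = c_1e^(-3t) + 3c_3e^(-4t)

Coefficient matrix A = [[-4, 0, 0], [36, 3, -12], [-3, 0, -3]].
det(A - λI) = 0 gives eigenvalues λ = -3, 3, -4.
For λ=-3: eigenvector (0,2,1).
For λ=3: eigenvector (0,1,0).
For λ=-4: eigenvector (1,0,3).
General solution: c_1e^(-3t)(0,2,1) + c_2e^(3t)(0,1,0) + c_3e^(-4t)(1,0,3).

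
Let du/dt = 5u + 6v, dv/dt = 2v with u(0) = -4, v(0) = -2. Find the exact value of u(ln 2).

-240

A = [[5,6],[0,2]]; eigenvalues λ = 2, 5.
Eigenvectors: (-2,1) for λ=2, (1,0) for λ=5.
From the initial condition, c_1 = -2, c_2 = -8.
u(ln 2) = (-2)(2^2)(-2) + (-8)(2^5)(1) = -240.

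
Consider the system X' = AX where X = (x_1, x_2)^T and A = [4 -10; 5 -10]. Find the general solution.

x_1(t) = -K_1e^(-3t)sin(t) - 3K_1e^(-3t)cos(t) - 3K_2e^(-3t)sin(t) + K_2e^(-3t)cos(t), x_2(t) = -K_1e^(-3t)sin(t) - 2K_1e^(-3t)cos(t) - 2K_2e^(-3t)sin(t) + K_2e^(-3t)cos(t)

Coefficient matrix A = [[4, -10], [5, -10]].
Characteristic polynomial det(A - λI) = λ^2 + 6λ + 10 = 0.
Eigenvalues λ = -3 ± i (complex conjugate pair).
For λ=-3+i: an eigenvector is (-3,-2) - i(-1,-1) = (-3 + i, -2 + i).
A real fundamental pair from Re and Im of e^((-3+i)t)v: X_1 = e^(-3t)(cos(t)·(-3,-2) + sin(t)·(-1,-1)), X_2 = e^(-3t)(sin(t)·(-3,-2) - cos(t)·(-1,-1)).
General solution: K_1X_1 + K_2X_2.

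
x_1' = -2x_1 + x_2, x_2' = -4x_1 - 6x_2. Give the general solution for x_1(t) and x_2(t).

x_1(t) = C_1e^(-4t) + C_2te^(-4t), x_2(t) = -2C_1e^(-4t) - 2C_2te^(-4t) + C_2e^(-4t)

Coefficient matrix A = [[-2, 1], [-4, -6]].
Characteristic polynomial det(A - λI) = λ^2 + 8λ + 16 = 0.
Single eigenvalue λ = -4 with algebraic multiplicity 2.
Eigenvector v = (1,-2); generalized eigenvector w with (A-λI)w=v is (0,1).
General solution: e^(-4t)[C_1·v + C_2·(t·v + w)].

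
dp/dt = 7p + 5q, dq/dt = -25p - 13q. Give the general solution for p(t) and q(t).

Coefficient matrix A = [[7, 5], [-25, -13]].
Characteristic polynomial det(A - λI) = λ^2 + 6λ + 34 = 0.
Eigenvalues λ = -3 ± 5i (complex conjugate pair).
For λ=-3+5i: an eigenvector is (-1,2) - i(0,1) = (-1, 2 - i).
A real fundamental pair from Re and Im of e^((-3+5i)t)v: X_1 = e^(-3t)(cos(5t)·(-1,2) + sin(5t)·(0,1)), X_2 = e^(-3t)(sin(5t)·(-1,2) - cos(5t)·(0,1)).
General solution: c_1X_1 + c_2X_2.

p(t) = -c_1e^(-3t)cos(5t) - c_2e^(-3t)sin(5t), q(t) = c_1e^(-3t)sin(5t) + 2c_1e^(-3t)cos(5t) + 2c_2e^(-3t)sin(5t) - c_2e^(-3t)cos(5t)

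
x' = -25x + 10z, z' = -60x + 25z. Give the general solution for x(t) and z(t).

x(t) = -K_1e^(-5t) - K_2e^(5t), z(t) = -2K_1e^(-5t) - 3K_2e^(5t)

Coefficient matrix A = [[-25, 10], [-60, 25]].
Characteristic polynomial det(A - λI) = λ^2 - 25 = 0.
Eigenvalues λ = -5, 5.
For λ=-5: (A-λI) row 1 is [-20, 10], so an eigenvector is (-1, -2).
For λ=5: (A-λI) row 1 is [-30, 10], so an eigenvector is (-1, -3).
General solution: K_1e^(-5t)(-1,-2) + K_2e^(5t)(-1,-3).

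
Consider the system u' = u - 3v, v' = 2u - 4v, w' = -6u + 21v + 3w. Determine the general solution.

u(t) = 3C_1e^(-t) + C_2e^(-2t), v(t) = 2C_1e^(-t) + C_2e^(-2t), w(t) = -6C_1e^(-t) - 3C_2e^(-2t) + C_3e^(3t)

Coefficient matrix A = [[1, -3, 0], [2, -4, 0], [-6, 21, 3]].
det(A - λI) = 0 gives eigenvalues λ = -1, -2, 3.
For λ=-1: eigenvector (3,2,-6).
For λ=-2: eigenvector (1,1,-3).
For λ=3: eigenvector (0,0,1).
General solution: C_1e^(-t)(3,2,-6) + C_2e^(-2t)(1,1,-3) + C_3e^(3t)(0,0,1).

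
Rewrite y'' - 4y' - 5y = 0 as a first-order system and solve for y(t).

y(t) = c_1e^(5t) + c_2e^(-t)

Let x_1 = y, x_2 = y'. Then x_1' = x_2 and x_2' = 5x_1 + 4x_2.
A = [[0,1],[5,4]]; det(A-λI) = λ^2 - 4λ - 5.
Eigenvalues λ = 5, -1 with eigenvectors (1,5), (1,-1).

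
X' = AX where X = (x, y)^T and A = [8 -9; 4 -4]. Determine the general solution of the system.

x(t) = 3K_1e^(2t) + 3K_2te^(2t) - K_2e^(2t), y(t) = 2K_1e^(2t) + 2K_2te^(2t) - K_2e^(2t)

Coefficient matrix A = [[8, -9], [4, -4]].
Characteristic polynomial det(A - λI) = λ^2 - 4λ + 4 = 0.
Single eigenvalue λ = 2 with algebraic multiplicity 2.
Eigenvector v = (3,2); generalized eigenvector w with (A-λI)w=v is (-1,-1).
General solution: e^(2t)[K_1·v + K_2·(t·v + w)].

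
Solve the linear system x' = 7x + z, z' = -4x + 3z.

x(t) = c_1e^(5t) + c_2te^(5t) + c_2e^(5t), z(t) = -2c_1e^(5t) - 2c_2te^(5t) - c_2e^(5t)

Coefficient matrix A = [[7, 1], [-4, 3]].
Characteristic polynomial det(A - λI) = λ^2 - 10λ + 25 = 0.
Single eigenvalue λ = 5 with algebraic multiplicity 2.
Eigenvector v = (1,-2); generalized eigenvector w with (A-λI)w=v is (1,-1).
General solution: e^(5t)[c_1·v + c_2·(t·v + w)].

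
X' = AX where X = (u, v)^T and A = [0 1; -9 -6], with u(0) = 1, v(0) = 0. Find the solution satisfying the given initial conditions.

u(t) = 3te^(-3t) + e^(-3t), v(t) = -9te^(-3t)

Coefficient matrix A = [[0, 1], [-9, -6]].
Characteristic polynomial det(A - λI) = λ^2 + 6λ + 9 = 0.
Single eigenvalue λ = -3 with algebraic multiplicity 2.
Eigenvector v = (-1,3); generalized eigenvector w with (A-λI)w=v is (0,-1).
General solution: e^(-3t)[K_1·v + K_2·(t·v + w)].
Applying u(0)=1, v(0)=0 gives K_1=-1, K_2=-3.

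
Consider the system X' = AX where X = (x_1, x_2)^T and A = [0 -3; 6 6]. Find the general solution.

Coefficient matrix A = [[0, -3], [6, 6]].
Characteristic polynomial det(A - λI) = λ^2 - 6λ + 18 = 0.
Eigenvalues λ = 3 ± 3i (complex conjugate pair).
For λ=3+3i: an eigenvector is (0,-1) - i(1,-1) = (0 - i, -1 + i).
A real fundamental pair from Re and Im of e^((3+3i)t)v: X_1 = e^(3t)(cos(3t)·(0,-1) + sin(3t)·(1,-1)), X_2 = e^(3t)(sin(3t)·(0,-1) - cos(3t)·(1,-1)).
General solution: K_1X_1 + K_2X_2.

x_1(t) = K_1e^(3t)sin(3t) - K_2e^(3t)cos(3t), x_2(t) = -K_1e^(3t)sin(3t) - K_1e^(3t)cos(3t) - K_2e^(3t)sin(3t) + K_2e^(3t)cos(3t)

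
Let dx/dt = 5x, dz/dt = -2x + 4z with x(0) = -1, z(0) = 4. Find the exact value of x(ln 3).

-243

A = [[5,0],[-2,4]]; eigenvalues λ = 4, 5.
Eigenvectors: (0,-1) for λ=4, (-1,2) for λ=5.
From the initial condition, c_1 = -2, c_2 = 1.
x(ln 3) = (-2)(3^4)(0) + (1)(3^5)(-1) = -243.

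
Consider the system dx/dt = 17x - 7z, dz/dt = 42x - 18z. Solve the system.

Coefficient matrix A = [[17, -7], [42, -18]].
Characteristic polynomial det(A - λI) = λ^2 + λ - 12 = 0.
Eigenvalues λ = 3, -4.
For λ=3: (A-λI) row 1 is [14, -7], so an eigenvector is (1, 2).
For λ=-4: (A-λI) row 1 is [21, -7], so an eigenvector is (1, 3).
General solution: K_1e^(3t)(1,2) + K_2e^(-4t)(1,3).

x(t) = K_1e^(3t) + K_2e^(-4t), z(t) = 2K_1e^(3t) + 3K_2e^(-4t)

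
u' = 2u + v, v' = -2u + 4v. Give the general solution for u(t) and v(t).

Coefficient matrix A = [[2, 1], [-2, 4]].
Characteristic polynomial det(A - λI) = λ^2 - 6λ + 10 = 0.
Eigenvalues λ = 3 ± i (complex conjugate pair).
For λ=3+i: an eigenvector is (-1,-1) - i(0,1) = (-1, -1 - i).
A real fundamental pair from Re and Im of e^((3+i)t)v: X_1 = e^(3t)(cos(t)·(-1,-1) + sin(t)·(0,1)), X_2 = e^(3t)(sin(t)·(-1,-1) - cos(t)·(0,1)).
General solution: C_1X_1 + C_2X_2.

u(t) = -C_1e^(3t)cos(t) - C_2e^(3t)sin(t), v(t) = C_1e^(3t)sin(t) - C_1e^(3t)cos(t) - C_2e^(3t)sin(t) - C_2e^(3t)cos(t)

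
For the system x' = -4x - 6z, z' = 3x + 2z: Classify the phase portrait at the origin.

A = [[-4,-6],[3,2]]; det(A-λI) = λ^2 + 2λ + 10.
λ = -1 ± 3i: negative real part.

stable spiral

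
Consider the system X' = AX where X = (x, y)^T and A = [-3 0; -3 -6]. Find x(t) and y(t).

x(t) = C_2e^(-3t), y(t) = -C_1e^(-6t) - C_2e^(-3t)

Coefficient matrix A = [[-3, 0], [-3, -6]].
Characteristic polynomial det(A - λI) = λ^2 + 9λ + 18 = 0.
Eigenvalues λ = -6, -3.
For λ=-6: (A-λI) row 1 is [3, 0], so an eigenvector is (0, -1).
For λ=-3: (A-λI) row 2 is [-3, -3], so an eigenvector is (1, -1).
General solution: C_1e^(-6t)(0,-1) + C_2e^(-3t)(1,-1).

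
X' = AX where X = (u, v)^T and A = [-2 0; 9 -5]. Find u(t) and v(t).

u(t) = -K_2e^(-2t), v(t) = -K_1e^(-5t) - 3K_2e^(-2t)

Coefficient matrix A = [[-2, 0], [9, -5]].
Characteristic polynomial det(A - λI) = λ^2 + 7λ + 10 = 0.
Eigenvalues λ = -5, -2.
For λ=-5: (A-λI) row 1 is [3, 0], so an eigenvector is (0, -1).
For λ=-2: (A-λI) row 2 is [9, -3], so an eigenvector is (-1, -3).
General solution: K_1e^(-5t)(0,-1) + K_2e^(-2t)(-1,-3).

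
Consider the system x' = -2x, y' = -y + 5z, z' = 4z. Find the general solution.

x(t) = c_1e^(-2t), y(t) = c_2e^(-t) + c_3e^(4t), z(t) = c_3e^(4t)

Coefficient matrix A = [[-2, 0, 0], [0, -1, 5], [0, 0, 4]].
det(A - λI) = 0 gives eigenvalues λ = -2, -1, 4.
For λ=-2: eigenvector (1,0,0).
For λ=-1: eigenvector (0,1,0).
For λ=4: eigenvector (0,1,1).
General solution: c_1e^(-2t)(1,0,0) + c_2e^(-t)(0,1,0) + c_3e^(4t)(0,1,1).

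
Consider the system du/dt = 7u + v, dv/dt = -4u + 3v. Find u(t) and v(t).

Coefficient matrix A = [[7, 1], [-4, 3]].
Characteristic polynomial det(A - λI) = λ^2 - 10λ + 25 = 0.
Single eigenvalue λ = 5 with algebraic multiplicity 2.
Eigenvector v = (-1,2); generalized eigenvector w with (A-λI)w=v is (-2,3).
General solution: e^(5t)[c_1·v + c_2·(t·v + w)].

u(t) = -c_1e^(5t) - c_2te^(5t) - 2c_2e^(5t), v(t) = 2c_1e^(5t) + 2c_2te^(5t) + 3c_2e^(5t)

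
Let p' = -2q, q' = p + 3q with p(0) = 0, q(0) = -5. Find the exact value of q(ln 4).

A = [[0,-2],[1,3]]; eigenvalues λ = 2, 1.
Eigenvectors: (-1,1) for λ=2, (2,-1) for λ=1.
From the initial condition, c_1 = -10, c_2 = -5.
q(ln 4) = (-10)(4^2)(1) + (-5)(4^1)(-1) = -140.

-140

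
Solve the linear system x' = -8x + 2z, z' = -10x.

x(t) = c_1e^(-4t)sin(2t) - c_2e^(-4t)cos(2t), z(t) = 2c_1e^(-4t)sin(2t) + c_1e^(-4t)cos(2t) + c_2e^(-4t)sin(2t) - 2c_2e^(-4t)cos(2t)

Coefficient matrix A = [[-8, 2], [-10, 0]].
Characteristic polynomial det(A - λI) = λ^2 + 8λ + 20 = 0.
Eigenvalues λ = -4 ± 2i (complex conjugate pair).
For λ=-4+2i: an eigenvector is (0,1) - i(1,2) = (0 - i, 1 - 2i).
A real fundamental pair from Re and Im of e^((-4+2i)t)v: X_1 = e^(-4t)(cos(2t)·(0,1) + sin(2t)·(1,2)), X_2 = e^(-4t)(sin(2t)·(0,1) - cos(2t)·(1,2)).
General solution: c_1X_1 + c_2X_2.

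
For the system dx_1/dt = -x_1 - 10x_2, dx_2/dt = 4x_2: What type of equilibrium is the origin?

A = [[-1,-10],[0,4]]; det(A-λI) = λ^2 - 3λ - 4.
λ = -1, 4: opposite signs.

saddle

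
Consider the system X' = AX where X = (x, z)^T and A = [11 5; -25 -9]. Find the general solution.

Coefficient matrix A = [[11, 5], [-25, -9]].
Characteristic polynomial det(A - λI) = λ^2 - 2λ + 26 = 0.
Eigenvalues λ = 1 ± 5i (complex conjugate pair).
For λ=1+5i: an eigenvector is (-1,2) - i(0,1) = (-1, 2 - i).
A real fundamental pair from Re and Im of e^((1+5i)t)v: X_1 = e^(t)(cos(5t)·(-1,2) + sin(5t)·(0,1)), X_2 = e^(t)(sin(5t)·(-1,2) - cos(5t)·(0,1)).
General solution: c_1X_1 + c_2X_2.

x(t) = -c_1e^(t)cos(5t) - c_2e^(t)sin(5t), z(t) = c_1e^(t)sin(5t) + 2c_1e^(t)cos(5t) + 2c_2e^(t)sin(5t) - c_2e^(t)cos(5t)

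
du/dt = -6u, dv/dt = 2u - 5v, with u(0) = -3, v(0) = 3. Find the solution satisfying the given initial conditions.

Coefficient matrix A = [[-6, 0], [2, -5]].
Characteristic polynomial det(A - λI) = λ^2 + 11λ + 30 = 0.
Eigenvalues λ = -6, -5.
For λ=-6: (A-λI) row 2 is [2, 1], so an eigenvector is (1, -2).
For λ=-5: (A-λI) row 1 is [-1, 0], so an eigenvector is (0, -1).
General solution: c_1e^(-6t)(1,-2) + c_2e^(-5t)(0,-1).
Applying u(0)=-3, v(0)=3 gives c_1=-3, c_2=3.

u(t) = -3e^(-6t), v(t) = -3e^(-5t) + 6e^(-6t)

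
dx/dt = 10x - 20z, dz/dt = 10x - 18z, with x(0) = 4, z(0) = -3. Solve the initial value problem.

Coefficient matrix A = [[10, -20], [10, -18]].
Characteristic polynomial det(A - λI) = λ^2 + 8λ + 20 = 0.
Eigenvalues λ = -4 ± 2i (complex conjugate pair).
For λ=-4+2i: an eigenvector is (1,1) - i(-3,-2) = (1 + 3i, 1 + 2i).
A real fundamental pair from Re and Im of e^((-4+2i)t)v: X_1 = e^(-4t)(cos(2t)·(1,1) + sin(2t)·(-3,-2)), X_2 = e^(-4t)(sin(2t)·(1,1) - cos(2t)·(-3,-2)).
General solution: c_1X_1 + c_2X_2.
Applying x(0)=4, z(0)=-3 gives c_1=-17, c_2=7.

x(t) = 58e^(-4t)sin(2t) + 4e^(-4t)cos(2t), z(t) = 41e^(-4t)sin(2t) - 3e^(-4t)cos(2t)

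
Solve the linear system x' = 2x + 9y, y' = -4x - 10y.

Coefficient matrix A = [[2, 9], [-4, -10]].
Characteristic polynomial det(A - λI) = λ^2 + 8λ + 16 = 0.
Single eigenvalue λ = -4 with algebraic multiplicity 2.
Eigenvector v = (3,-2); generalized eigenvector w with (A-λI)w=v is (2,-1).
General solution: e^(-4t)[K_1·v + K_2·(t·v + w)].

x(t) = 3K_1e^(-4t) + 3K_2te^(-4t) + 2K_2e^(-4t), y(t) = -2K_1e^(-4t) - 2K_2te^(-4t) - K_2e^(-4t)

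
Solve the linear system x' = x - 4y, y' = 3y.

Coefficient matrix A = [[1, -4], [0, 3]].
Characteristic polynomial det(A - λI) = λ^2 - 4λ + 3 = 0.
Eigenvalues λ = 3, 1.
For λ=3: (A-λI) row 1 is [-2, -4], so an eigenvector is (2, -1).
For λ=1: (A-λI) row 1 is [0, -4], so an eigenvector is (-1, 0).
General solution: c_1e^(3t)(2,-1) + c_2e^(t)(-1,0).

x(t) = 2c_1e^(3t) - c_2e^(t), y(t) = -c_1e^(3t)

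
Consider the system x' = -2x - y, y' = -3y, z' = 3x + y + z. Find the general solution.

x(t) = -K_1e^(-2t) + K_2e^(-3t), y(t) = K_2e^(-3t), z(t) = K_1e^(-2t) - K_2e^(-3t) + K_3e^(t)

Coefficient matrix A = [[-2, -1, 0], [0, -3, 0], [3, 1, 1]].
det(A - λI) = 0 gives eigenvalues λ = -2, -3, 1.
For λ=-2: eigenvector (-1,0,1).
For λ=-3: eigenvector (1,1,-1).
For λ=1: eigenvector (0,0,1).
General solution: K_1e^(-2t)(-1,0,1) + K_2e^(-3t)(1,1,-1) + K_3e^(t)(0,0,1).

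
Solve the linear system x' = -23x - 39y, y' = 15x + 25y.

Coefficient matrix A = [[-23, -39], [15, 25]].
Characteristic polynomial det(A - λI) = λ^2 - 2λ + 10 = 0.
Eigenvalues λ = 1 ± 3i (complex conjugate pair).
For λ=1+3i: an eigenvector is (2,-1) - i(-3,2) = (2 + 3i, -1 - 2i).
A real fundamental pair from Re and Im of e^((1+3i)t)v: X_1 = e^(t)(cos(3t)·(2,-1) + sin(3t)·(-3,2)), X_2 = e^(t)(sin(3t)·(2,-1) - cos(3t)·(-3,2)).
General solution: c_1X_1 + c_2X_2.

x(t) = -3c_1e^(t)sin(3t) + 2c_1e^(t)cos(3t) + 2c_2e^(t)sin(3t) + 3c_2e^(t)cos(3t), y(t) = 2c_1e^(t)sin(3t) - c_1e^(t)cos(3t) - c_2e^(t)sin(3t) - 2c_2e^(t)cos(3t)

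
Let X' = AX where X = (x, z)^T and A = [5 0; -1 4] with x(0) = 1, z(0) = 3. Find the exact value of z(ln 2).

A = [[5,0],[-1,4]]; eigenvalues λ = 4, 5.
Eigenvectors: (0,-1) for λ=4, (-1,1) for λ=5.
From the initial condition, c_1 = -4, c_2 = -1.
z(ln 2) = (-4)(2^4)(-1) + (-1)(2^5)(1) = 32.

32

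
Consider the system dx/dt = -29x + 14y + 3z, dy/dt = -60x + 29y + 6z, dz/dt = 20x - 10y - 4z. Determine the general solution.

Coefficient matrix A = [[-29, 14, 3], [-60, 29, 6], [20, -10, -4]].
det(A - λI) = 0 gives eigenvalues λ = -1, 1, -4.
For λ=-1: eigenvector (1,2,0).
For λ=1: eigenvector (4,9,-2).
For λ=-4: eigenvector (-1,-2,1).
General solution: K_1e^(-t)(1,2,0) + K_2e^(t)(4,9,-2) + K_3e^(-4t)(-1,-2,1).

x(t) = K_1e^(-t) + 4K_2e^(t) - K_3e^(-4t), y(t) = 2K_1e^(-t) + 9K_2e^(t) - 2K_3e^(-4t), z(t) = -2K_2e^(t) + K_3e^(-4t)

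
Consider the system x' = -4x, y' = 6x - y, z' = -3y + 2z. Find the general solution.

Coefficient matrix A = [[-4, 0, 0], [6, -1, 0], [0, -3, 2]].
det(A - λI) = 0 gives eigenvalues λ = -1, -4, 2.
For λ=-1: eigenvector (0,1,1).
For λ=-4: eigenvector (-1,2,1).
For λ=2: eigenvector (0,0,1).
General solution: K_1e^(-t)(0,1,1) + K_2e^(-4t)(-1,2,1) + K_3e^(2t)(0,0,1).

x(t) = -K_2e^(-4t), y(t) = K_1e^(-t) + 2K_2e^(-4t), z(t) = K_1e^(-t) + K_2e^(-4t) + K_3e^(2t)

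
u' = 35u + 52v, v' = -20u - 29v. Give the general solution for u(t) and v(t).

u(t) = 3c_1e^(3t)sin(4t) + 2c_1e^(3t)cos(4t) + 2c_2e^(3t)sin(4t) - 3c_2e^(3t)cos(4t), v(t) = -2c_1e^(3t)sin(4t) - c_1e^(3t)cos(4t) - c_2e^(3t)sin(4t) + 2c_2e^(3t)cos(4t)

Coefficient matrix A = [[35, 52], [-20, -29]].
Characteristic polynomial det(A - λI) = λ^2 - 6λ + 25 = 0.
Eigenvalues λ = 3 ± 4i (complex conjugate pair).
For λ=3+4i: an eigenvector is (2,-1) - i(3,-2) = (2 - 3i, -1 + 2i).
A real fundamental pair from Re and Im of e^((3+4i)t)v: X_1 = e^(3t)(cos(4t)·(2,-1) + sin(4t)·(3,-2)), X_2 = e^(3t)(sin(4t)·(2,-1) - cos(4t)·(3,-2)).
General solution: c_1X_1 + c_2X_2.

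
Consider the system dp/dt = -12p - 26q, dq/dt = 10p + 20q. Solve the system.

Coefficient matrix A = [[-12, -26], [10, 20]].
Characteristic polynomial det(A - λI) = λ^2 - 8λ + 20 = 0.
Eigenvalues λ = 4 ± 2i (complex conjugate pair).
For λ=4+2i: an eigenvector is (3,-2) - i(2,-1) = (3 - 2i, -2 + i).
A real fundamental pair from Re and Im of e^((4+2i)t)v: X_1 = e^(4t)(cos(2t)·(3,-2) + sin(2t)·(2,-1)), X_2 = e^(4t)(sin(2t)·(3,-2) - cos(2t)·(2,-1)).
General solution: K_1X_1 + K_2X_2.

p(t) = 2K_1e^(4t)sin(2t) + 3K_1e^(4t)cos(2t) + 3K_2e^(4t)sin(2t) - 2K_2e^(4t)cos(2t), q(t) = -K_1e^(4t)sin(2t) - 2K_1e^(4t)cos(2t) - 2K_2e^(4t)sin(2t) + K_2e^(4t)cos(2t)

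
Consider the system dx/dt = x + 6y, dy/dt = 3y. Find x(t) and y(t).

x(t) = -C_1e^(t) + 3C_2e^(3t), y(t) = C_2e^(3t)

Coefficient matrix A = [[1, 6], [0, 3]].
Characteristic polynomial det(A - λI) = λ^2 - 4λ + 3 = 0.
Eigenvalues λ = 1, 3.
For λ=1: (A-λI) row 1 is [0, 6], so an eigenvector is (-1, 0).
For λ=3: (A-λI) row 1 is [-2, 6], so an eigenvector is (3, 1).
General solution: C_1e^(t)(-1,0) + C_2e^(3t)(3,1).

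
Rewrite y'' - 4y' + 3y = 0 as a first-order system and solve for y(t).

Let x_1 = y, x_2 = y'. Then x_1' = x_2 and x_2' = -3x_1 + 4x_2.
A = [[0,1],[-3,4]]; det(A-λI) = λ^2 - 4λ + 3.
Eigenvalues λ = 3, 1 with eigenvectors (1,3), (1,1).

y(t) = C_1e^(3t) + C_2e^(t)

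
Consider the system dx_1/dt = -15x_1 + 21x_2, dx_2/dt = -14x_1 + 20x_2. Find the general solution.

x_1(t) = 3C_1e^(-t) - C_2e^(6t), x_2(t) = 2C_1e^(-t) - C_2e^(6t)

Coefficient matrix A = [[-15, 21], [-14, 20]].
Characteristic polynomial det(A - λI) = λ^2 - 5λ - 6 = 0.
Eigenvalues λ = -1, 6.
For λ=-1: (A-λI) row 1 is [-14, 21], so an eigenvector is (3, 2).
For λ=6: (A-λI) row 1 is [-21, 21], so an eigenvector is (-1, -1).
General solution: C_1e^(-t)(3,2) + C_2e^(6t)(-1,-1).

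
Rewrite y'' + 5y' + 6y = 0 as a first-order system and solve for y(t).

Let x_1 = y, x_2 = y'. Then x_1' = x_2 and x_2' = -6x_1 - 5x_2.
A = [[0,1],[-6,-5]]; det(A-λI) = λ^2 + 5λ + 6.
Eigenvalues λ = -2, -3 with eigenvectors (1,-2), (1,-3).

y(t) = c_1e^(-2t) + c_2e^(-3t)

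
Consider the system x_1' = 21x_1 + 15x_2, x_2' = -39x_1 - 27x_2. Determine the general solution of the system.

x_1(t) = C_1e^(-3t)sin(3t) + 2C_1e^(-3t)cos(3t) + 2C_2e^(-3t)sin(3t) - C_2e^(-3t)cos(3t), x_2(t) = -2C_1e^(-3t)sin(3t) - 3C_1e^(-3t)cos(3t) - 3C_2e^(-3t)sin(3t) + 2C_2e^(-3t)cos(3t)

Coefficient matrix A = [[21, 15], [-39, -27]].
Characteristic polynomial det(A - λI) = λ^2 + 6λ + 18 = 0.
Eigenvalues λ = -3 ± 3i (complex conjugate pair).
For λ=-3+3i: an eigenvector is (2,-3) - i(1,-2) = (2 - i, -3 + 2i).
A real fundamental pair from Re and Im of e^((-3+3i)t)v: X_1 = e^(-3t)(cos(3t)·(2,-3) + sin(3t)·(1,-2)), X_2 = e^(-3t)(sin(3t)·(2,-3) - cos(3t)·(1,-2)).
General solution: C_1X_1 + C_2X_2.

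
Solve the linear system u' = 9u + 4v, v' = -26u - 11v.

Coefficient matrix A = [[9, 4], [-26, -11]].
Characteristic polynomial det(A - λI) = λ^2 + 2λ + 5 = 0.
Eigenvalues λ = -1 ± 2i (complex conjugate pair).
For λ=-1+2i: an eigenvector is (-1,2) - i(-1,3) = (-1 + i, 2 - 3i).
A real fundamental pair from Re and Im of e^((-1+2i)t)v: X_1 = e^(-t)(cos(2t)·(-1,2) + sin(2t)·(-1,3)), X_2 = e^(-t)(sin(2t)·(-1,2) - cos(2t)·(-1,3)).
General solution: C_1X_1 + C_2X_2.

u(t) = -C_1e^(-t)sin(2t) - C_1e^(-t)cos(2t) - C_2e^(-t)sin(2t) + C_2e^(-t)cos(2t), v(t) = 3C_1e^(-t)sin(2t) + 2C_1e^(-t)cos(2t) + 2C_2e^(-t)sin(2t) - 3C_2e^(-t)cos(2t)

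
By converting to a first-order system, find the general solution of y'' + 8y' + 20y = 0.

y(t) = C_1e^(-4t)cos(2t) + C_2e^(-4t)sin(2t)

Let x_1 = y, x_2 = y'. Then x_1' = x_2 and x_2' = -20x_1 - 8x_2.
A = [[0,1],[-20,-8]]; det(A-λI) = λ^2 + 8λ + 20.
Eigenvalues λ = -4 ± 2i.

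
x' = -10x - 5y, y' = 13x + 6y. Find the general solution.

Coefficient matrix A = [[-10, -5], [13, 6]].
Characteristic polynomial det(A - λI) = λ^2 + 4λ + 5 = 0.
Eigenvalues λ = -2 ± i (complex conjugate pair).
For λ=-2+i: an eigenvector is (-2,3) - i(1,-2) = (-2 - i, 3 + 2i).
A real fundamental pair from Re and Im of e^((-2+i)t)v: X_1 = e^(-2t)(cos(t)·(-2,3) + sin(t)·(1,-2)), X_2 = e^(-2t)(sin(t)·(-2,3) - cos(t)·(1,-2)).
General solution: c_1X_1 + c_2X_2.

x(t) = c_1e^(-2t)sin(t) - 2c_1e^(-2t)cos(t) - 2c_2e^(-2t)sin(t) - c_2e^(-2t)cos(t), y(t) = -2c_1e^(-2t)sin(t) + 3c_1e^(-2t)cos(t) + 3c_2e^(-2t)sin(t) + 2c_2e^(-2t)cos(t)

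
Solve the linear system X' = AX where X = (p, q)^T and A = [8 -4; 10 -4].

Coefficient matrix A = [[8, -4], [10, -4]].
Characteristic polynomial det(A - λI) = λ^2 - 4λ + 8 = 0.
Eigenvalues λ = 2 ± 2i (complex conjugate pair).
For λ=2+2i: an eigenvector is (1,1) - i(1,2) = (1 - i, 1 - 2i).
A real fundamental pair from Re and Im of e^((2+2i)t)v: X_1 = e^(2t)(cos(2t)·(1,1) + sin(2t)·(1,2)), X_2 = e^(2t)(sin(2t)·(1,1) - cos(2t)·(1,2)).
General solution: C_1X_1 + C_2X_2.

p(t) = C_1e^(2t)sin(2t) + C_1e^(2t)cos(2t) + C_2e^(2t)sin(2t) - C_2e^(2t)cos(2t), q(t) = 2C_1e^(2t)sin(2t) + C_1e^(2t)cos(2t) + C_2e^(2t)sin(2t) - 2C_2e^(2t)cos(2t)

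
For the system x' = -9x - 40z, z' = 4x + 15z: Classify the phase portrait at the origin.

A = [[-9,-40],[4,15]]; det(A-λI) = λ^2 - 6λ + 25.
λ = 3 ± 4i: positive real part.

unstable spiral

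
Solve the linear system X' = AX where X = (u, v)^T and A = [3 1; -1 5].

Coefficient matrix A = [[3, 1], [-1, 5]].
Characteristic polynomial det(A - λI) = λ^2 - 8λ + 16 = 0.
Single eigenvalue λ = 4 with algebraic multiplicity 2.
Eigenvector v = (1,1); generalized eigenvector w with (A-λI)w=v is (1,2).
General solution: e^(4t)[C_1·v + C_2·(t·v + w)].

u(t) = C_1e^(4t) + C_2te^(4t) + C_2e^(4t), v(t) = C_1e^(4t) + C_2te^(4t) + 2C_2e^(4t)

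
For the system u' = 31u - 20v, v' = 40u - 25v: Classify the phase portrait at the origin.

unstable spiral

A = [[31,-20],[40,-25]]; det(A-λI) = λ^2 - 6λ + 25.
λ = 3 ± 4i: positive real part.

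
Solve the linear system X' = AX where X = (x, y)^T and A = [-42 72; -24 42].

Coefficient matrix A = [[-42, 72], [-24, 42]].
Characteristic polynomial det(A - λI) = λ^2 - 36 = 0.
Eigenvalues λ = -6, 6.
For λ=-6: (A-λI) row 1 is [-36, 72], so an eigenvector is (2, 1).
For λ=6: (A-λI) row 1 is [-48, 72], so an eigenvector is (-3, -2).
General solution: K_1e^(-6t)(2,1) + K_2e^(6t)(-3,-2).

x(t) = 2K_1e^(-6t) - 3K_2e^(6t), y(t) = K_1e^(-6t) - 2K_2e^(6t)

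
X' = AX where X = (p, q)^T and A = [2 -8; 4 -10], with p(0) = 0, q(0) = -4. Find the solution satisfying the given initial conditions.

p(t) = 8e^(-2t) - 8e^(-6t), q(t) = 4e^(-2t) - 8e^(-6t)

Coefficient matrix A = [[2, -8], [4, -10]].
Characteristic polynomial det(A - λI) = λ^2 + 8λ + 12 = 0.
Eigenvalues λ = -2, -6.
For λ=-2: (A-λI) row 1 is [4, -8], so an eigenvector is (2, 1).
For λ=-6: (A-λI) row 1 is [8, -8], so an eigenvector is (1, 1).
General solution: C_1e^(-2t)(2,1) + C_2e^(-6t)(1,1).
Applying p(0)=0, q(0)=-4 gives C_1=4, C_2=-8.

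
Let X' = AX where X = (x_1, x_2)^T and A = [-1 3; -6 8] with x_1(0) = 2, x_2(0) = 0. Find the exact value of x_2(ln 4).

A = [[-1,3],[-6,8]]; eigenvalues λ = 5, 2.
Eigenvectors: (-1,-2) for λ=5, (-1,-1) for λ=2.
From the initial condition, c_1 = 2, c_2 = -4.
x_2(ln 4) = (2)(4^5)(-2) + (-4)(4^2)(-1) = -4032.

-4032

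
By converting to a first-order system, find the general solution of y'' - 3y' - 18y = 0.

y(t) = K_1e^(-3t) + K_2e^(6t)

Let x_1 = y, x_2 = y'. Then x_1' = x_2 and x_2' = 18x_1 + 3x_2.
A = [[0,1],[18,3]]; det(A-λI) = λ^2 - 3λ - 18.
Eigenvalues λ = -3, 6 with eigenvectors (1,-3), (1,6).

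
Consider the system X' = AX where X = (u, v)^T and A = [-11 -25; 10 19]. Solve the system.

Coefficient matrix A = [[-11, -25], [10, 19]].
Characteristic polynomial det(A - λI) = λ^2 - 8λ + 41 = 0.
Eigenvalues λ = 4 ± 5i (complex conjugate pair).
For λ=4+5i: an eigenvector is (-1,1) - i(-2,1) = (-1 + 2i, 1 - i).
A real fundamental pair from Re and Im of e^((4+5i)t)v: X_1 = e^(4t)(cos(5t)·(-1,1) + sin(5t)·(-2,1)), X_2 = e^(4t)(sin(5t)·(-1,1) - cos(5t)·(-2,1)).
General solution: c_1X_1 + c_2X_2.

u(t) = -2c_1e^(4t)sin(5t) - c_1e^(4t)cos(5t) - c_2e^(4t)sin(5t) + 2c_2e^(4t)cos(5t), v(t) = c_1e^(4t)sin(5t) + c_1e^(4t)cos(5t) + c_2e^(4t)sin(5t) - c_2e^(4t)cos(5t)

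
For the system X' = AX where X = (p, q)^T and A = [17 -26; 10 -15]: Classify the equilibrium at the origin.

unstable spiral

A = [[17,-26],[10,-15]]; det(A-λI) = λ^2 - 2λ + 5.
λ = 1 ± 2i: positive real part.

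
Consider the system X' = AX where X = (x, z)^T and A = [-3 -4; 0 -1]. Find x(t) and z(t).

x(t) = c_1e^(-3t) - 2c_2e^(-t), z(t) = c_2e^(-t)

Coefficient matrix A = [[-3, -4], [0, -1]].
Characteristic polynomial det(A - λI) = λ^2 + 4λ + 3 = 0.
Eigenvalues λ = -3, -1.
For λ=-3: (A-λI) row 1 is [0, -4], so an eigenvector is (1, 0).
For λ=-1: (A-λI) row 1 is [-2, -4], so an eigenvector is (-2, 1).
General solution: c_1e^(-3t)(1,0) + c_2e^(-t)(-2,1).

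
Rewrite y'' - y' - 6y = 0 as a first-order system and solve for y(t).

Let x_1 = y, x_2 = y'. Then x_1' = x_2 and x_2' = 6x_1 + x_2.
A = [[0,1],[6,1]]; det(A-λI) = λ^2 - λ - 6.
Eigenvalues λ = -2, 3 with eigenvectors (1,-2), (1,3).

y(t) = C_1e^(-2t) + C_2e^(3t)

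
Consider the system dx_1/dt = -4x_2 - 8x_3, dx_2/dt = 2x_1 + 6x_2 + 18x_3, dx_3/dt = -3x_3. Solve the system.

Coefficient matrix A = [[0, -4, -8], [2, 6, 18], [0, 0, -3]].
det(A - λI) = 0 gives eigenvalues λ = 2, 4, -3.
For λ=2: eigenvector (2,-1,0).
For λ=4: eigenvector (1,-1,0).
For λ=-3: eigenvector (0,-2,1).
General solution: C_1e^(2t)(2,-1,0) + C_2e^(4t)(1,-1,0) + C_3e^(-3t)(0,-2,1).

x_1(t) = 2C_1e^(2t) + C_2e^(4t), x_2(t) = -C_1e^(2t) - C_2e^(4t) - 2C_3e^(-3t), x_3(t) = C_3e^(-3t)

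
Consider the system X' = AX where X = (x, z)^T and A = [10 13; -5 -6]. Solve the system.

x(t) = -2K_1e^(2t)sin(t) + 3K_1e^(2t)cos(t) + 3K_2e^(2t)sin(t) + 2K_2e^(2t)cos(t), z(t) = K_1e^(2t)sin(t) - 2K_1e^(2t)cos(t) - 2K_2e^(2t)sin(t) - K_2e^(2t)cos(t)

Coefficient matrix A = [[10, 13], [-5, -6]].
Characteristic polynomial det(A - λI) = λ^2 - 4λ + 5 = 0.
Eigenvalues λ = 2 ± i (complex conjugate pair).
For λ=2+i: an eigenvector is (3,-2) - i(-2,1) = (3 + 2i, -2 - i).
A real fundamental pair from Re and Im of e^((2+i)t)v: X_1 = e^(2t)(cos(t)·(3,-2) + sin(t)·(-2,1)), X_2 = e^(2t)(sin(t)·(3,-2) - cos(t)·(-2,1)).
General solution: K_1X_1 + K_2X_2.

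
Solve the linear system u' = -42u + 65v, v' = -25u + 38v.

u(t) = -3K_1e^(-2t)sin(5t) + 2K_1e^(-2t)cos(5t) + 2K_2e^(-2t)sin(5t) + 3K_2e^(-2t)cos(5t), v(t) = -2K_1e^(-2t)sin(5t) + K_1e^(-2t)cos(5t) + K_2e^(-2t)sin(5t) + 2K_2e^(-2t)cos(5t)

Coefficient matrix A = [[-42, 65], [-25, 38]].
Characteristic polynomial det(A - λI) = λ^2 + 4λ + 29 = 0.
Eigenvalues λ = -2 ± 5i (complex conjugate pair).
For λ=-2+5i: an eigenvector is (2,1) - i(-3,-2) = (2 + 3i, 1 + 2i).
A real fundamental pair from Re and Im of e^((-2+5i)t)v: X_1 = e^(-2t)(cos(5t)·(2,1) + sin(5t)·(-3,-2)), X_2 = e^(-2t)(sin(5t)·(2,1) - cos(5t)·(-3,-2)).
General solution: K_1X_1 + K_2X_2.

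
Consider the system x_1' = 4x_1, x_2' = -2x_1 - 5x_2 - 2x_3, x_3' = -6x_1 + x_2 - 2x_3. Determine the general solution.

Coefficient matrix A = [[4, 0, 0], [-2, -5, -2], [-6, 1, -2]].
det(A - λI) = 0 gives eigenvalues λ = -3, -4, 4.
For λ=-3: eigenvector (0,-1,1).
For λ=-4: eigenvector (0,2,-1).
For λ=4: eigenvector (-1,0,1).
General solution: c_1e^(-3t)(0,-1,1) + c_2e^(-4t)(0,2,-1) + c_3e^(4t)(-1,0,1).

x_1(t) = -c_3e^(4t), x_2(t) = -c_1e^(-3t) + 2c_2e^(-4t), x_3(t) = c_1e^(-3t) - c_2e^(-4t) + c_3e^(4t)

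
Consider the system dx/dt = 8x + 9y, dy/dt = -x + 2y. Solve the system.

x(t) = -3K_1e^(5t) - 3K_2te^(5t) + 2K_2e^(5t), y(t) = K_1e^(5t) + K_2te^(5t) - K_2e^(5t)

Coefficient matrix A = [[8, 9], [-1, 2]].
Characteristic polynomial det(A - λI) = λ^2 - 10λ + 25 = 0.
Single eigenvalue λ = 5 with algebraic multiplicity 2.
Eigenvector v = (-3,1); generalized eigenvector w with (A-λI)w=v is (2,-1).
General solution: e^(5t)[K_1·v + K_2·(t·v + w)].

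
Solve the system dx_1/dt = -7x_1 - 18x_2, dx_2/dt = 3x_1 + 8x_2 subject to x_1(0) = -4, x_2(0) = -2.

x_1(t) = 20e^(2t) - 24e^(-t), x_2(t) = -10e^(2t) + 8e^(-t)

Coefficient matrix A = [[-7, -18], [3, 8]].
Characteristic polynomial det(A - λI) = λ^2 - λ - 2 = 0.
Eigenvalues λ = -1, 2.
For λ=-1: (A-λI) row 1 is [-6, -18], so an eigenvector is (-3, 1).
For λ=2: (A-λI) row 1 is [-9, -18], so an eigenvector is (2, -1).
General solution: C_1e^(-t)(-3,1) + C_2e^(2t)(2,-1).
Applying x_1(0)=-4, x_2(0)=-2 gives C_1=8, C_2=10.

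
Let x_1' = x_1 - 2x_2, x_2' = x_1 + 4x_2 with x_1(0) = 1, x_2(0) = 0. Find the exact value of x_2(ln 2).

A = [[1,-2],[1,4]]; eigenvalues λ = 2, 3.
Eigenvectors: (2,-1) for λ=2, (1,-1) for λ=3.
From the initial condition, c_1 = 1, c_2 = -1.
x_2(ln 2) = (1)(2^2)(-1) + (-1)(2^3)(-1) = 4.

4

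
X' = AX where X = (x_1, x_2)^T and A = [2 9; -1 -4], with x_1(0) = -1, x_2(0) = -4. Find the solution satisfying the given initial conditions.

Coefficient matrix A = [[2, 9], [-1, -4]].
Characteristic polynomial det(A - λI) = λ^2 + 2λ + 1 = 0.
Single eigenvalue λ = -1 with algebraic multiplicity 2.
Eigenvector v = (-3,1); generalized eigenvector w with (A-λI)w=v is (-1,0).
General solution: e^(-t)[K_1·v + K_2·(t·v + w)].
Applying x_1(0)=-1, x_2(0)=-4 gives K_1=-4, K_2=13.

x_1(t) = -39te^(-t) - e^(-t), x_2(t) = 13te^(-t) - 4e^(-t)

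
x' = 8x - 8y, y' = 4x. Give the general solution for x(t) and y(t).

Coefficient matrix A = [[8, -8], [4, 0]].
Characteristic polynomial det(A - λI) = λ^2 - 8λ + 32 = 0.
Eigenvalues λ = 4 ± 4i (complex conjugate pair).
For λ=4+4i: an eigenvector is (-1,-1) - i(1,0) = (-1 - i, -1).
A real fundamental pair from Re and Im of e^((4+4i)t)v: X_1 = e^(4t)(cos(4t)·(-1,-1) + sin(4t)·(1,0)), X_2 = e^(4t)(sin(4t)·(-1,-1) - cos(4t)·(1,0)).
General solution: c_1X_1 + c_2X_2.

x(t) = c_1e^(4t)sin(4t) - c_1e^(4t)cos(4t) - c_2e^(4t)sin(4t) - c_2e^(4t)cos(4t), y(t) = -c_1e^(4t)cos(4t) - c_2e^(4t)sin(4t)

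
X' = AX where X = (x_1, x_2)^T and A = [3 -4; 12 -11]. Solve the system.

x_1(t) = c_1e^(-5t) - 2c_2e^(-3t), x_2(t) = 2c_1e^(-5t) - 3c_2e^(-3t)

Coefficient matrix A = [[3, -4], [12, -11]].
Characteristic polynomial det(A - λI) = λ^2 + 8λ + 15 = 0.
Eigenvalues λ = -5, -3.
For λ=-5: (A-λI) row 1 is [8, -4], so an eigenvector is (1, 2).
For λ=-3: (A-λI) row 1 is [6, -4], so an eigenvector is (-2, -3).
General solution: c_1e^(-5t)(1,2) + c_2e^(-3t)(-2,-3).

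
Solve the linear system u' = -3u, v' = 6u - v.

Coefficient matrix A = [[-3, 0], [6, -1]].
Characteristic polynomial det(A - λI) = λ^2 + 4λ + 3 = 0.
Eigenvalues λ = -1, -3.
For λ=-1: (A-λI) row 1 is [-2, 0], so an eigenvector is (0, -1).
For λ=-3: (A-λI) row 2 is [6, 2], so an eigenvector is (-1, 3).
General solution: K_1e^(-t)(0,-1) + K_2e^(-3t)(-1,3).

u(t) = -K_2e^(-3t), v(t) = -K_1e^(-t) + 3K_2e^(-3t)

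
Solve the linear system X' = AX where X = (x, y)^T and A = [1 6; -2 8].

Coefficient matrix A = [[1, 6], [-2, 8]].
Characteristic polynomial det(A - λI) = λ^2 - 9λ + 20 = 0.
Eigenvalues λ = 4, 5.
For λ=4: (A-λI) row 1 is [-3, 6], so an eigenvector is (-2, -1).
For λ=5: (A-λI) row 1 is [-4, 6], so an eigenvector is (-3, -2).
General solution: C_1e^(4t)(-2,-1) + C_2e^(5t)(-3,-2).

x(t) = -2C_1e^(4t) - 3C_2e^(5t), y(t) = -C_1e^(4t) - 2C_2e^(5t)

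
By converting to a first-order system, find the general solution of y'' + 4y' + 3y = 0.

y(t) = C_1e^(-3t) + C_2e^(-t)

Let x_1 = y, x_2 = y'. Then x_1' = x_2 and x_2' = -3x_1 - 4x_2.
A = [[0,1],[-3,-4]]; det(A-λI) = λ^2 + 4λ + 3.
Eigenvalues λ = -3, -1 with eigenvectors (1,-3), (1,-1).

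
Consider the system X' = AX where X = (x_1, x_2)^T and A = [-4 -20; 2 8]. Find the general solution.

Coefficient matrix A = [[-4, -20], [2, 8]].
Characteristic polynomial det(A - λI) = λ^2 - 4λ + 8 = 0.
Eigenvalues λ = 2 ± 2i (complex conjugate pair).
For λ=2+2i: an eigenvector is (3,-1) - i(1,0) = (3 - i, -1).
A real fundamental pair from Re and Im of e^((2+2i)t)v: X_1 = e^(2t)(cos(2t)·(3,-1) + sin(2t)·(1,0)), X_2 = e^(2t)(sin(2t)·(3,-1) - cos(2t)·(1,0)).
General solution: c_1X_1 + c_2X_2.

x_1(t) = c_1e^(2t)sin(2t) + 3c_1e^(2t)cos(2t) + 3c_2e^(2t)sin(2t) - c_2e^(2t)cos(2t), x_2(t) = -c_1e^(2t)cos(2t) - c_2e^(2t)sin(2t)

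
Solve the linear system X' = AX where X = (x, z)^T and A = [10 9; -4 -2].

Coefficient matrix A = [[10, 9], [-4, -2]].
Characteristic polynomial det(A - λI) = λ^2 - 8λ + 16 = 0.
Single eigenvalue λ = 4 with algebraic multiplicity 2.
Eigenvector v = (-3,2); generalized eigenvector w with (A-λI)w=v is (-2,1).
General solution: e^(4t)[K_1·v + K_2·(t·v + w)].

x(t) = -3K_1e^(4t) - 3K_2te^(4t) - 2K_2e^(4t), z(t) = 2K_1e^(4t) + 2K_2te^(4t) + K_2e^(4t)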